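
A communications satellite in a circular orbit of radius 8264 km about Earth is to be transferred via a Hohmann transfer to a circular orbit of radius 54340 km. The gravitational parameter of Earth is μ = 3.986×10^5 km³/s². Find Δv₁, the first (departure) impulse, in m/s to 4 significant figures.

Transfer-ellipse semi-major axis a_t = (r₁ + r₂)/2 = (8264 + 54340)/2 = 31302 km.
Circular speed at r = 8264 km: v_c = √(μ/r) = 6.945 km/s.
Transfer-orbit speed at the same r (vis-viva, a = a_t): v_t = √[μ(2/r − 1/a_t)] = 9.151 km/s.
Δv₁ = |v_t − v_c| = |9.151 − 6.945| = 2.206 km/s.

Δv₁ = 2206 m/s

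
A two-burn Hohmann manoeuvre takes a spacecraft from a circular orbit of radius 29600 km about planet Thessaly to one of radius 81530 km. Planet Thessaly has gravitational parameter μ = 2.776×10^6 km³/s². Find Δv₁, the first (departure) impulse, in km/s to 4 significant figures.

Transfer-ellipse semi-major axis a_t = (r₁ + r₂)/2 = (29600 + 81530)/2 = 55565 km.
Circular speed at r = 29600 km: v_c = √(μ/r) = 9.684 km/s.
Transfer-orbit speed at the same r (vis-viva, a = a_t): v_t = √[μ(2/r − 1/a_t)] = 11.73 km/s.
Δv₁ = |v_t − v_c| = |11.73 − 9.684| = 2.046 km/s.

Δv₁ = 2.046 km/s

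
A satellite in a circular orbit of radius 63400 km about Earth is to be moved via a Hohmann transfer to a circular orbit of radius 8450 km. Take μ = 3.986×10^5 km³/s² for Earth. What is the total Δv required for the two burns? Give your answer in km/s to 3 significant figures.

Δv = 3.55 km/s

The Hohmann ellipse has a_t = (r₁ + r₂)/2 = 35925 km.
At r₁ the circular-orbit speed is v₁ = √(μ/r₁) = 2.507 km/s.
Transfer-orbit speed at r₁ (v² = μ(2/r − 1/a)): v_a = √[μ(2/r₁ − 1/a_t)] = 1.216 km/s.
First burn Δv₁ = |v_a − v₁| = 1.291 km/s.
Circular speed at r₂: v₂ = √(μ/r₂) = 6.868 km/s.
Transfer-orbit speed at r₂: v_p = √[μ(2/r₂ − 1/a_t)] = 9.124 km/s.
Second burn Δv₂ = |v₂ − v_p| = 2.256 km/s.
Total Δv = Δv₁ + Δv₂ = 3.547 km/s.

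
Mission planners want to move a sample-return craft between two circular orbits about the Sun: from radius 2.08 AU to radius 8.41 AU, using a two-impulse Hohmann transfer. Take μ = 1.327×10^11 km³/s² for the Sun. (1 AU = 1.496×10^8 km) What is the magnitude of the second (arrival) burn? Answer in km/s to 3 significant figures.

In km: r₁ = 2.08 × 1.496×10^8 = 3.11168×10^8 km; r₂ = 8.41 × 1.496×10^8 = 1.258136×10^9 km.
Transfer-ellipse semi-major axis a_t = (r₁ + r₂)/2 = (3.11168×10^8 + 1.258136×10^9)/2 = 7.84652×10^8 km.
Circular speed at r = 1.258136×10^9 km: v_c = √(μ/r) = 10.27 km/s.
Transfer-orbit speed at the same r (vis-viva, a = a_t): v_t = √[μ(2/r − 1/a_t)] = 6.467 km/s.
Δv₂ = |v_t − v_c| = |6.467 − 10.27| = 3.803 km/s.

Δv₂ = 3.80 km/s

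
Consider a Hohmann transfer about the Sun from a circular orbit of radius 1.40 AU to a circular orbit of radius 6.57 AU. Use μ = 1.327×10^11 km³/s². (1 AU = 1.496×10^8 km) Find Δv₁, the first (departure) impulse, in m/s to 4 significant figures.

Δv₁ = 7149 m/s

In km: r₁ = 1.40 × 1.496×10^8 = 2.0944×10^8 km; r₂ = 6.57 × 1.496×10^8 = 9.82872×10^8 km.
The Hohmann ellipse has a_t = (r₁ + r₂)/2 = 5.96156×10^8 km.
Circular speed at r = 2.0944×10^8 km: v_c = √(μ/r) = 25.171 km/s.
Vis-viva on the transfer ellipse at r = 2.0944×10^8 km gives v_t = √[μ(2/r − 1/a_t)] = 32.320 km/s.
Δv₁ = |v_t − v_c| = |32.320 − 25.171| = 7.149 km/s.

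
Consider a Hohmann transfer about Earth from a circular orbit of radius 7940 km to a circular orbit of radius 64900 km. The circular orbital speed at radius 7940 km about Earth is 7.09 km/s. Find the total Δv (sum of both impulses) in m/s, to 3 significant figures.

Δv = 3700 m/s

From the circular-orbit relation v² = μ/r at r = 7940 km: μ = v²r = (7.09)² × 7940 = 3.99129×10^5 km³/s².
Semi-major axis of the transfer orbit: a_t = (7940 + 64900)/2 = 36420 km.
Circular speed at r₁: v₁ = √(μ/r₁) = √(3.99129×10^5/7940) = 7.090 km/s.
Transfer-orbit speed at r₁ (vis-viva equation): v_p = √[μ(2/r₁ − 1/a_t)] = 9.465 km/s.
First burn Δv₁ = |v_p − v₁| = 2.375 km/s.
Circular speed at r₂: v₂ = √(μ/r₂) = 2.480 km/s.
Transfer-orbit speed at r₂: v_a = √[μ(2/r₂ − 1/a_t)] = 1.158 km/s.
Second burn Δv₂ = |v₂ − v_a| = 1.322 km/s.
Δv = Δv₁ + Δv₂ = 2.375 + 1.322 = 3.697 km/s.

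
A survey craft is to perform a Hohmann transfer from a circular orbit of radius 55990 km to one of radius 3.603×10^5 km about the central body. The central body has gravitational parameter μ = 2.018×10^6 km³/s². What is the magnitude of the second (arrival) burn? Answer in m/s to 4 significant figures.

Δv₂ = 1139 m/s

Transfer-ellipse semi-major axis a_t = (r₁ + r₂)/2 = (55990 + 3.603×10^5)/2 = 2.08145×10^5 km.
Circular speed at r = 3.603×10^5 km: v_c = √(μ/r) = 2.3666 km/s.
Vis-viva on the transfer ellipse at r = 3.603×10^5 km gives v_t = √[μ(2/r − 1/a_t)] = 1.2274 km/s.
Δv₂ = |v_t − v_c| = |1.2274 − 2.3666| = 1.139 km/s.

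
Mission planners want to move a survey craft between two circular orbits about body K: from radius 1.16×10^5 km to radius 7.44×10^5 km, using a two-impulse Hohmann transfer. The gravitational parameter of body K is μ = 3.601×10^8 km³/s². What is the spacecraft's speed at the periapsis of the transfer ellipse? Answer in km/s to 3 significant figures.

v = 73.3 km/s

Transfer-ellipse semi-major axis a_t = (r₁ + r₂)/2 = (1.160×10^5 + 7.440×10^5)/2 = 4.300×10^5 km.
The periapsis of the transfer ellipse is at r = 1.160×10^5 km.
Vis-viva: v = √[μ(2/r − 1/a_t)] = √[3.601×10^8 × (2/1.160×10^5 − 1/4.300×10^5)] = 73.29 km/s.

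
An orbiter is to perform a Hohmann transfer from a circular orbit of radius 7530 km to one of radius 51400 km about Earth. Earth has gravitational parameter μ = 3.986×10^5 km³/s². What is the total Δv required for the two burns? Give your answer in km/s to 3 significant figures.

Transfer-ellipse semi-major axis a_t = (r₁ + r₂)/2 = (7530 + 51400)/2 = 29465 km.
At r₁ the circular-orbit speed is v₁ = √(μ/r₁) = 7.2756 km/s.
Transfer-orbit speed at r₁ (vis-viva): v_p = √[μ(2/r₁ − 1/a_t)] = 9.6095 km/s.
First burn Δv₁ = |v_p − v₁| = 2.334 km/s.
Circular speed at r₂: v₂ = √(μ/r₂) = 2.785 km/s.
Transfer-orbit speed at r₂: v_a = √[μ(2/r₂ − 1/a_t)] = 1.408 km/s.
Second burn Δv₂ = |v₂ − v_a| = 1.377 km/s.
Δv = Δv₁ + Δv₂ = 2.334 + 1.377 = 3.711 km/s.

Δv = 3.71 km/s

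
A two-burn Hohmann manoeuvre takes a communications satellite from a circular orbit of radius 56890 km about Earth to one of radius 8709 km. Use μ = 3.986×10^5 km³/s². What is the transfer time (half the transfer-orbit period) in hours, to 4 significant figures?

t = 8.211 hours

Transfer-ellipse semi-major axis a_t = (r₁ + r₂)/2 = (56890 + 8709)/2 = 32799.5 km.
Transfer time t = π√(a_t³/μ) = π√((32799.5)³ / 3.986×10^5) = 29560 s.
Converting: 29560 s ÷ 3600 s/hour = 8.211 hours.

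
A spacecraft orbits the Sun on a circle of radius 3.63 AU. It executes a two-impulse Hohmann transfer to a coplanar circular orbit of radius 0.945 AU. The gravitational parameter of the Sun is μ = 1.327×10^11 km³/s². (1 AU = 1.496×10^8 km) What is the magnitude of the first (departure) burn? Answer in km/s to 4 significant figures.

Δv₁ = 5.585 km/s

In km: r₁ = 3.63 × 1.496×10^8 = 5.43048×10^8 km; r₂ = 0.945 × 1.496×10^8 = 1.41372×10^8 km.
The Hohmann ellipse has a_t = (r₁ + r₂)/2 = 3.4221×10^8 km.
Circular speed at r = 5.43048×10^8 km: v_c = √(μ/r) = 15.632 km/s.
Transfer-orbit speed at the same r (vis-viva, a = a_t): v_t = √[μ(2/r − 1/a_t)] = 10.047 km/s.
Δv₁ = |v_t − v_c| = |10.047 − 15.632| = 5.585 km/s.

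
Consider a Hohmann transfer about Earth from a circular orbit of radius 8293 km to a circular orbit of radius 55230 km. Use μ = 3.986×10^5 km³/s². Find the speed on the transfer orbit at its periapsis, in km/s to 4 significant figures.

The Hohmann ellipse has a_t = (r₁ + r₂)/2 = 31761.5 km.
At periapsis, r = 8293 km.
Applying v² = μ(2/r − 1/a_t): v = 9.142 km/s.

v = 9.142 km/s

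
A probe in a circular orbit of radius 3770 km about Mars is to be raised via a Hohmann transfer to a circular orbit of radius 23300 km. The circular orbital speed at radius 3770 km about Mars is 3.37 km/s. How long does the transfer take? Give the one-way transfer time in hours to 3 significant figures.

From the circular-orbit relation v² = μ/r at r = 3770 km: μ = v²r = (3.37)² × 3770 = 42815.5 km³/s².
Transfer-ellipse semi-major axis a_t = (r₁ + r₂)/2 = (3770 + 23300)/2 = 13535 km.
Transfer time t = π√(a_t³/μ) = π√((13535)³ / 42815.5) = 23910 s.
Converting: 23910 s ÷ 3600 s/hour = 6.64 hours.

t = 6.64 hours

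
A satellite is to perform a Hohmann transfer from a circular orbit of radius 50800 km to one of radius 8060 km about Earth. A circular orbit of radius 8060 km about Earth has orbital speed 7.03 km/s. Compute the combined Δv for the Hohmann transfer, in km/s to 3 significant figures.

From the circular-orbit relation v² = μ/r at r = 8060 km: μ = v²r = (7.03)² × 8060 = 3.98332×10^5 km³/s².
Transfer-ellipse semi-major axis a_t = (r₁ + r₂)/2 = (50800 + 8060)/2 = 29430 km.
Circular speed at r₁: v₁ = √(μ/r₁) = √(3.98332×10^5/50800) = 2.800 km/s.
On the transfer ellipse at r₁, vis-viva equation gives v_a = √[μ(2/r₁ − 1/a_t)] = 1.465 km/s.
First burn Δv₁ = |v_a − v₁| = 1.335 km/s.
At r₂, v₂ = √(μ/r₂) = 7.030 km/s.
Transfer-orbit speed at r₂: v_p = √[μ(2/r₂ − 1/a_t)] = 9.236 km/s.
Second burn Δv₂ = |v₂ − v_p| = 2.206 km/s.
Total Δv = Δv₁ + Δv₂ = 3.541 km/s.

Δv = 3.54 km/s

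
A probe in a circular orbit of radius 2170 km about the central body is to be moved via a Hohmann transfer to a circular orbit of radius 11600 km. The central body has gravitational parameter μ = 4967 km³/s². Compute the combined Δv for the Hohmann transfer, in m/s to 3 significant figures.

Semi-major axis of the transfer orbit: a_t = (2170 + 11600)/2 = 6885 km.
At r₁ the circular-orbit speed is v₁ = √(μ/r₁) = 1.5129 km/s.
On the transfer ellipse at r₁, v² = μ(2/r − 1/a) gives v_p = √[μ(2/r₁ − 1/a_t)] = 1.9638 km/s.
First burn Δv₁ = |v_p − v₁| = 0.4509 km/s.
Circular speed at r₂: v₂ = √(μ/r₂) = 0.6544 km/s.
Transfer-orbit speed at r₂: v_a = √[μ(2/r₂ − 1/a_t)] = 0.3674 km/s.
Second burn Δv₂ = |v₂ − v_a| = 0.2870 km/s.
Total Δv = Δv₁ + Δv₂ = 0.7379 km/s.

Δv = 738 m/s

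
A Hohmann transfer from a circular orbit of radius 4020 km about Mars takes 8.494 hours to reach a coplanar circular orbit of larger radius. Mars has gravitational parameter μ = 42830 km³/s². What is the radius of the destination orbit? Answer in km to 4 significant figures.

Transfer time t = 8.494 hours = 30578.4 s, and t = π√(a_t³/μ).
So a_t = (μ t²/π²)^(1/3) = (42830 × (30578.4)² / π²)^(1/3) = 15950 km.
Since a_t = (r₁ + r₂)/2, r₂ = 2a_t − r₁ = 2×15950 − 4020 = 27880 km.

r₂ = 27880 km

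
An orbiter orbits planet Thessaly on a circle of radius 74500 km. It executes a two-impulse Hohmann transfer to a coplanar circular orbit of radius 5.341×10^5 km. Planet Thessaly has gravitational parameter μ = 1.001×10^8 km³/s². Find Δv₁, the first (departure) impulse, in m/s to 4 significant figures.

The Hohmann ellipse has a_t = (r₁ + r₂)/2 = 3.043×10^5 km.
Circular speed at r = 74500 km: v_c = √(μ/r) = 36.655 km/s.
Transfer-orbit speed at the same r (vis-viva, a = a_t): v_t = √[μ(2/r − 1/a_t)] = 48.562 km/s.
Δv₁ = |v_t − v_c| = |48.562 − 36.655| = 11.91 km/s.

Δv₁ = 11910 m/s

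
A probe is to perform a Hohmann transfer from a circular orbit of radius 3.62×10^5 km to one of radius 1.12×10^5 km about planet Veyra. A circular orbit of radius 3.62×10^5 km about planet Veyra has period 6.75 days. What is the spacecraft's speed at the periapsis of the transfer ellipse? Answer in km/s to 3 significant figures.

From Kepler's third law T² = 4π²r³/μ at r = 3.62×10^5 km, T = 6.75 days = 6.75 × 86400 s = 5.832×10^5 s: μ = 4π²r³/T² = 5.50618×10^6 km³/s².
The Hohmann ellipse has a_t = (r₁ + r₂)/2 = 2.370×10^5 km.
The periapsis of the transfer ellipse is at r = 1.120×10^5 km.
Applying v² = μ(2/r − 1/a_t): v = 8.666 km/s.

v = 8.67 km/s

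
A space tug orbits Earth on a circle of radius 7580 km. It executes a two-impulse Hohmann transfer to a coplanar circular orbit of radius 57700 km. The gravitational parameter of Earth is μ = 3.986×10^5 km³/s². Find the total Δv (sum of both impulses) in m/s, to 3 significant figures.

Transfer-ellipse semi-major axis a_t = (r₁ + r₂)/2 = (7580 + 57700)/2 = 32640 km.
At r₁ the circular-orbit speed is v₁ = √(μ/r₁) = 7.252 km/s.
On the transfer ellipse at r₁, v² = μ(2/r − 1/a) gives v_p = √[μ(2/r₁ − 1/a_t)] = 9.642 km/s.
First burn Δv₁ = |v_p − v₁| = 2.390 km/s.
Circular speed at r₂: v₂ = √(μ/r₂) = 2.6283 km/s.
Transfer-orbit speed at r₂: v_a = √[μ(2/r₂ − 1/a_t)] = 1.2666 km/s.
Second burn Δv₂ = |v₂ − v_a| = 1.362 km/s.
Total Δv = Δv₁ + Δv₂ = 3.752 km/s.

Δv = 3750 m/s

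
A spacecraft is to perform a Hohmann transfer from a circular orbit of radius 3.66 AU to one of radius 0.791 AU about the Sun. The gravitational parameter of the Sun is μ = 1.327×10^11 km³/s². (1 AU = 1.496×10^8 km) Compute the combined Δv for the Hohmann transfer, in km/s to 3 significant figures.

In km: r₁ = 3.66 × 1.496×10^8 = 5.47536×10^8 km; r₂ = 0.791 × 1.496×10^8 = 1.183336×10^8 km.
Transfer-ellipse semi-major axis a_t = (r₁ + r₂)/2 = (5.47536×10^8 + 1.183336×10^8)/2 = 3.329348×10^8 km.
At r₁ the circular-orbit speed is v₁ = √(μ/r₁) = 15.568 km/s.
Transfer-orbit speed at r₁ (vis-viva): v_a = √[μ(2/r₁ − 1/a_t)] = 9.2812 km/s.
First burn Δv₁ = |v_a − v₁| = 6.287 km/s.
At r₂, v₂ = √(μ/r₂) = 33.4874 km/s.
Transfer-orbit speed at r₂: v_p = √[μ(2/r₂ − 1/a_t)] = 42.9446 km/s.
Second burn Δv₂ = |v₂ − v_p| = 9.457 km/s.
Δv = Δv₁ + Δv₂ = 6.287 + 9.457 = 15.74 km/s.

Δv = 15.7 km/s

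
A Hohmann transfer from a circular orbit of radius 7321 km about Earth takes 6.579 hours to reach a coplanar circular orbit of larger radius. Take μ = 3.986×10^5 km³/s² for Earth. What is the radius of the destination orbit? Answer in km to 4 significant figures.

Transfer time t = 6.579 hours = 23684.4 s, and t = π√(a_t³/μ).
So a_t = (μ t²/π²)^(1/3) = (3.986×10^5 × (23684.4)² / π²)^(1/3) = 28296 km.
Since a_t = (r₁ + r₂)/2, r₂ = 2a_t − r₁ = 2×28296 − 7321 = 49271 km.

r₂ = 49270 km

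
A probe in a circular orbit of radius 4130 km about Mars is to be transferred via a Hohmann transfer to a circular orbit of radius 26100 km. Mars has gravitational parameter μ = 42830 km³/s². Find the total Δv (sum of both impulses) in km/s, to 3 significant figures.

Δv = 1.62 km/s

The Hohmann ellipse has a_t = (r₁ + r₂)/2 = 15115 km.
Circular speed at r₁: v₁ = √(μ/r₁) = √(42830/4130) = 3.2203 km/s.
On the transfer ellipse at r₁, vis-viva gives v_p = √[μ(2/r₁ − 1/a_t)] = 4.2317 km/s.
First burn Δv₁ = |v_p − v₁| = 1.0114 km/s.
At r₂, v₂ = √(μ/r₂) = 1.281 km/s.
Transfer-orbit speed at r₂: v_a = √[μ(2/r₂ − 1/a_t)] = 0.6696 km/s.
Second burn Δv₂ = |v₂ − v_a| = 0.61140 km/s.
Total Δv = Δv₁ + Δv₂ = 1.623 km/s.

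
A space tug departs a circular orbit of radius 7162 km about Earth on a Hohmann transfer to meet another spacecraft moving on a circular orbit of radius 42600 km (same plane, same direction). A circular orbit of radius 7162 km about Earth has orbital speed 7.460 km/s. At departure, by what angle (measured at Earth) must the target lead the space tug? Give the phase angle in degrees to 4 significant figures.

From the circular-orbit relation v² = μ/r at r = 7162 km: μ = v²r = (7.460)² × 7162 = 3.98577×10^5 km³/s².
Semi-major axis of the transfer orbit: a_t = (7162 + 42600)/2 = 24881 km.
The half-period of the transfer ellipse is t = π√(a_t³/μ) = 19530 s.
Target angular speed ω₂ = √(μ/r₂³) = 7.180×10^-5 rad/s.
Angle swept by the target during transfer: ω₂·t = 1.4023 rad = 80.35°.
Arrival is 180° from departure on the ellipse, so φ = 180° − 80.35° = 99.65°.

φ = 99.65°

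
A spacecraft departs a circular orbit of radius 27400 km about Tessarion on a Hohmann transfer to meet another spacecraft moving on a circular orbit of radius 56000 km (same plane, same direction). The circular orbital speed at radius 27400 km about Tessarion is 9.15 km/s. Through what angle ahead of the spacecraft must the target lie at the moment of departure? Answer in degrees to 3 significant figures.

From the circular-orbit relation v² = μ/r at r = 27400 km: μ = v²r = (9.15)² × 27400 = 2.29400×10^6 km³/s².
Semi-major axis of the transfer orbit: a_t = (27400 + 56000)/2 = 41700 km.
Transfer time t = π√(a_t³/μ) = 17660 s.
Target angular speed ω₂ = √(μ/r₂³) = 1.143×10^-4 rad/s.
Angle swept by the target during transfer: ω₂·t = 2.019 rad = 115.7°.
The spacecraft traverses 180° on the transfer ellipse, so the target must lead by 180° − 115.7° = 64.3°.

φ = 64.3°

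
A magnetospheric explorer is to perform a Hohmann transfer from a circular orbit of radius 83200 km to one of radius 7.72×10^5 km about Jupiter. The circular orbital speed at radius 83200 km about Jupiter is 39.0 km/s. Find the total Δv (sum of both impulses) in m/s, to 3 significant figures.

Δv = 20600 m/s

From the circular-orbit relation v² = μ/r at r = 83200 km: μ = v²r = (39.0)² × 83200 = 1.26547×10^8 km³/s².
Semi-major axis of the transfer orbit: a_t = (83200 + 7.720×10^5)/2 = 4.276×10^5 km.
Circular speed at r₁: v₁ = √(μ/r₁) = √(1.26547×10^8/83200) = 39.00 km/s.
Transfer-orbit speed at r₁ (vis-viva): v_p = √[μ(2/r₁ − 1/a_t)] = 52.40 km/s.
First burn Δv₁ = |v_p − v₁| = 13.40 km/s.
At r₂, v₂ = √(μ/r₂) = 12.8032 km/s.
Transfer-orbit speed at r₂: v_a = √[μ(2/r₂ − 1/a_t)] = 5.64755 km/s.
Second burn Δv₂ = |v₂ − v_a| = 7.156 km/s.
Total Δv = Δv₁ + Δv₂ = 20.56 km/s.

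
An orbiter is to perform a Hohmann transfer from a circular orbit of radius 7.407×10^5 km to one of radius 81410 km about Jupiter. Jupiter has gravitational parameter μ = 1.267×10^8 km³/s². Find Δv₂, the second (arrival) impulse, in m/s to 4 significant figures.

The Hohmann ellipse has a_t = (r₁ + r₂)/2 = 4.11055×10^5 km.
On the circular orbit at r = 81410 km, v_c = √(μ/r) = 39.45 km/s.
Vis-viva on the transfer ellipse at r = 81410 km gives v_t = √[μ(2/r − 1/a_t)] = 52.96 km/s.
Δv₂ = |v_t − v_c| = |52.96 − 39.45| = 13.51 km/s.

Δv₂ = 13510 m/s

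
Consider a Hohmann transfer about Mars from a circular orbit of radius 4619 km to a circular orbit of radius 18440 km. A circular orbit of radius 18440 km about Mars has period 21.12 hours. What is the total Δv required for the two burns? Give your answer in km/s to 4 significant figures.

Δv = 1.365 km/s

From Kepler's third law T² = 4π²r³/μ at r = 18440 km, T = 21.12 hours = 21.12 × 3600 s = 76032 s: μ = 4π²r³/T² = 42820.3 km³/s².
Semi-major axis of the transfer orbit: a_t = (4619 + 18440)/2 = 11529.5 km.
At r₁ the circular-orbit speed is v₁ = √(μ/r₁) = 3.04474 km/s.
On the transfer ellipse at r₁, v² = μ(2/r − 1/a) gives v_p = √[μ(2/r₁ − 1/a_t)] = 3.85058 km/s.
First burn Δv₁ = |v_p − v₁| = 0.8058 km/s.
At r₂, v₂ = √(μ/r₂) = 1.52386 km/s.
Transfer-orbit speed at r₂: v_a = √[μ(2/r₂ − 1/a_t)] = 0.964524 km/s.
Second burn Δv₂ = |v₂ − v_a| = 0.5593 km/s.
Total Δv = Δv₁ + Δv₂ = 1.365 km/s.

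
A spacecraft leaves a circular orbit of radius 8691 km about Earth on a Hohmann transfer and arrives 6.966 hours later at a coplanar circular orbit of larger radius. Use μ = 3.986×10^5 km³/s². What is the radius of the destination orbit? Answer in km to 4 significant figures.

Transfer time t = 6.966 hours = 25077.6 s, and t = π√(a_t³/μ).
So a_t = (μ t²/π²)^(1/3) = (3.986×10^5 × (25077.6)² / π²)^(1/3) = 29395 km.
Since a_t = (r₁ + r₂)/2, r₂ = 2a_t − r₁ = 2×29395 − 8691 = 50099 km.

r₂ = 50100 km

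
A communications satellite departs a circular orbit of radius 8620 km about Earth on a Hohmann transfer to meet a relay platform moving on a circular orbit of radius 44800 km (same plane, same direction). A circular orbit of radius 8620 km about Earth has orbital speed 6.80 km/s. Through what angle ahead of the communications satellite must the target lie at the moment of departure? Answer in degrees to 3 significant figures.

From the circular-orbit relation v² = μ/r at r = 8620 km: μ = v²r = (6.80)² × 8620 = 3.98589×10^5 km³/s².
Transfer-ellipse semi-major axis a_t = (r₁ + r₂)/2 = (8620 + 44800)/2 = 26710 km.
The half-period of the transfer ellipse is t = π√(a_t³/μ) = 21722 s.
Target angular speed ω₂ = √(μ/r₂³) = 6.6580×10^-5 rad/s.
Angle swept by the target during transfer: ω₂·t = 1.44625 rad = 82.86°.
Arrival is 180° from departure on the ellipse, so φ = 180° − 82.86° = 97.1°.

φ = 97.1°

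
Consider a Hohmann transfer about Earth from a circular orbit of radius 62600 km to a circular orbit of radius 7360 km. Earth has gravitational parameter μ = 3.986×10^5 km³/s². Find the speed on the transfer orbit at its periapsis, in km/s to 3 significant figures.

The Hohmann ellipse has a_t = (r₁ + r₂)/2 = 34980 km.
The periapsis of the transfer ellipse is at r = 7360 km.
From the vis-viva equation, v = √[μ(2/r − 1/a_t)] = 9.845 km/s.

v = 9.84 km/s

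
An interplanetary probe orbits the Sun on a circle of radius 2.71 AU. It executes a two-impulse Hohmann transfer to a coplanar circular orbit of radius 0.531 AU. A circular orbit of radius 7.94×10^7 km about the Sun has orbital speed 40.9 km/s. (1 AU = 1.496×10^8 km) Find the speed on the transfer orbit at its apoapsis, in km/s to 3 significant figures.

From the circular-orbit relation v² = μ/r at r = 7.94×10^7 km: μ = v²r = (40.9)² × 7.94×10^7 = 1.32821×10^11 km³/s².
In km: r₁ = 2.71 × 1.496×10^8 = 4.05416×10^8 km; r₂ = 0.531 × 1.496×10^8 = 7.94376×10^7 km.
The Hohmann ellipse has a_t = (r₁ + r₂)/2 = 2.424268×10^8 km.
The apoapsis of the transfer ellipse is at r = 4.05416×10^8 km.
Vis-viva: v = √[μ(2/r − 1/a_t)] = √[1.32821×10^11 × (2/4.05416×10^8 − 1/2.424268×10^8)] = 10.36 km/s.

v = 10.4 km/s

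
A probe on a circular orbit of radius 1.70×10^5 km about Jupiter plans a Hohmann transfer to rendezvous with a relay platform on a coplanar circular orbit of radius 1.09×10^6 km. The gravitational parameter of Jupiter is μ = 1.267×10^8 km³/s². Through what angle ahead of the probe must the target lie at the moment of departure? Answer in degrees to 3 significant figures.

Semi-major axis of the transfer orbit: a_t = (1.700×10^5 + 1.090×10^6)/2 = 6.300×10^5 km.
The half-period of the transfer ellipse is t = π√(a_t³/μ) = 1.39564×10^5 s.
The target's mean motion on its circular orbit is ω₂ = √(μ/r₂³) = 9.89119×10^-6 rad/s.
Angle swept by the target during transfer: ω₂·t = 1.38045 rad = 79.09°.
Arrival is 180° from departure on the ellipse, so φ = 180° − 79.09° = 101°.

φ = 101°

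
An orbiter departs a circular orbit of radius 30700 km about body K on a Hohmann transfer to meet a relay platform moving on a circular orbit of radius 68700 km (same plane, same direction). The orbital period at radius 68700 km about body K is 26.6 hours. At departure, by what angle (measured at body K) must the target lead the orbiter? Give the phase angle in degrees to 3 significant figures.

φ = 69.2°

From Kepler's third law T² = 4π²r³/μ at r = 68700 km, T = 26.6 hours = 26.6 × 3600 s = 95760 s: μ = 4π²r³/T² = 1.39592×10^6 km³/s².
The Hohmann ellipse has a_t = (r₁ + r₂)/2 = 49700 km.
Transfer time t = π√(a_t³/μ) = 29460 s.
The target's mean motion on its circular orbit is ω₂ = √(μ/r₂³) = 6.561×10^-5 rad/s.
Angle swept by the target during transfer: ω₂·t = 1.933 rad = 110.8°.
The orbiter traverses 180° on the transfer ellipse, so the target must lead by 180° − 110.8° = 69.2°.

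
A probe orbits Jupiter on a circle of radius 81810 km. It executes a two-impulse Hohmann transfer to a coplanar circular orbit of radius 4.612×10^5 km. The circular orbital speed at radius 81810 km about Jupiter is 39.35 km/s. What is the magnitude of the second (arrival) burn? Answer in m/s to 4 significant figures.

Δv₂ = 7476 m/s

From the circular-orbit relation v² = μ/r at r = 81810 km: μ = v²r = (39.35)² × 81810 = 1.26676×10^8 km³/s².
Semi-major axis of the transfer orbit: a_t = (81810 + 4.612×10^5)/2 = 2.71505×10^5 km.
Circular speed at r = 4.612×10^5 km: v_c = √(μ/r) = 16.573 km/s.
Transfer-orbit speed at the same r (vis-viva, a = a_t): v_t = √[μ(2/r − 1/a_t)] = 9.0974 km/s.
Δv₂ = |v_t − v_c| = |9.0974 − 16.573| = 7.476 km/s.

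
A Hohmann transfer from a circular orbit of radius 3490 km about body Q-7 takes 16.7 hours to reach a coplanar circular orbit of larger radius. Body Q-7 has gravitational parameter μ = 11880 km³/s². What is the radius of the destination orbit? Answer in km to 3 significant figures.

Transfer time t = 16.7 hours = 60120 s, and t = π√(a_t³/μ).
So a_t = (μ t²/π²)^(1/3) = (11880 × (60120)² / π²)^(1/3) = 16325 km.
Since a_t = (r₁ + r₂)/2, r₂ = 2a_t − r₁ = 2×16325 − 3490 = 29160 km.

r₂ = 29200 km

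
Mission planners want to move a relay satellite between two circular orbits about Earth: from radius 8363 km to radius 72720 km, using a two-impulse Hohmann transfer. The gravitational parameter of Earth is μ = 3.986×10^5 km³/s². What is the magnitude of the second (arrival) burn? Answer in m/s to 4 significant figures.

Δv₂ = 1278 m/s

The Hohmann ellipse has a_t = (r₁ + r₂)/2 = 40541.5 km.
Circular speed at r = 72720 km: v_c = √(μ/r) = 2.341 km/s.
Transfer-orbit speed at the same r (vis-viva, a = a_t): v_t = √[μ(2/r − 1/a_t)] = 1.063 km/s.
Δv₂ = |v_t − v_c| = |1.063 − 2.341| = 1.278 km/s.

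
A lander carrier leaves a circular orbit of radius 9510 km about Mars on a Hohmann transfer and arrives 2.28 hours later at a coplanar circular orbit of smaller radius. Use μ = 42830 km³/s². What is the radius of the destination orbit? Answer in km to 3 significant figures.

r₂ = 3760 km

Transfer time t = 2.28 hours = 8208 s, and t = π√(a_t³/μ).
So a_t = (μ t²/π²)^(1/3) = (42830 × (8208)² / π²)^(1/3) = 6637.0 km.
Since a_t = (r₁ + r₂)/2, r₂ = 2a_t − r₁ = 2×6637.0 − 9510 = 3764 km.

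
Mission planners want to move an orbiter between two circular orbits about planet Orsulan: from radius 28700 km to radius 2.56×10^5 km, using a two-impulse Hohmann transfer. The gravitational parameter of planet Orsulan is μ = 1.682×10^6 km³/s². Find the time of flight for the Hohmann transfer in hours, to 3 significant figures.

t = 36.1 hours

Transfer-ellipse semi-major axis a_t = (r₁ + r₂)/2 = (28700 + 2.560×10^5)/2 = 1.4235×10^5 km.
Transfer time t = π√(a_t³/μ) = π√((1.4235×10^5)³ / 1.682×10^6) = 1.301×10^5 s.
Converting: 1.301×10^5 s ÷ 3600 s/hour = 36.1 hours.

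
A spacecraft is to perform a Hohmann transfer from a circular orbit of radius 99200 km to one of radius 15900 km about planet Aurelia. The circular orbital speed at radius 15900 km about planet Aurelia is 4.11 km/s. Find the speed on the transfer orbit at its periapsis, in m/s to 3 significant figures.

From the circular-orbit relation v² = μ/r at r = 15900 km: μ = v²r = (4.11)² × 15900 = 2.68584×10^5 km³/s².
The Hohmann ellipse has a_t = (r₁ + r₂)/2 = 57550 km.
At periapsis, r = 15900 km.
From the vis-viva equation, v = √[μ(2/r − 1/a_t)] = 5.396 km/s.

v = 5400 m/s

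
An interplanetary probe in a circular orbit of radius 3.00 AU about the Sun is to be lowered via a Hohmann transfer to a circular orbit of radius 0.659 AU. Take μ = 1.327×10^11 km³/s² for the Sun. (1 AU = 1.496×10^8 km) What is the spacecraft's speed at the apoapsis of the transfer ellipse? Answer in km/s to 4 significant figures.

v = 10.32 km/s

In km: r₁ = 3.00 × 1.496×10^8 = 4.488×10^8 km; r₂ = 0.659 × 1.496×10^8 = 9.85864×10^7 km.
The Hohmann ellipse has a_t = (r₁ + r₂)/2 = 2.736932×10^8 km.
At apoapsis, r = 4.488×10^8 km.
From the vis-viva equation, v = √[μ(2/r − 1/a_t)] = 10.32 km/s.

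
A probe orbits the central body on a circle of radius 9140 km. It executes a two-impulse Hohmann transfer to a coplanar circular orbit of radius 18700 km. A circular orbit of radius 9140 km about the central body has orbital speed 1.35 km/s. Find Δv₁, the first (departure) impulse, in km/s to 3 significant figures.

Δv₁ = 0.215 km/s

From the circular-orbit relation v² = μ/r at r = 9140 km: μ = v²r = (1.35)² × 9140 = 16657.7 km³/s².
The Hohmann ellipse has a_t = (r₁ + r₂)/2 = 13920 km.
Circular speed at r = 9140 km: v_c = √(μ/r) = 1.3500 km/s.
Vis-viva on the transfer ellipse at r = 9140 km gives v_t = √[μ(2/r − 1/a_t)] = 1.5647 km/s.
Δv₁ = |v_t − v_c| = |1.5647 − 1.3500| = 0.2147 km/s.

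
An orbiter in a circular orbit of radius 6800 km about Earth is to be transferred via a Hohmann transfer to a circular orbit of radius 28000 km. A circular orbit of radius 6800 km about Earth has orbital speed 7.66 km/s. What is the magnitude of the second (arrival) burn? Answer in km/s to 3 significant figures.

Δv₂ = 1.42 km/s

From the circular-orbit relation v² = μ/r at r = 6800 km: μ = v²r = (7.66)² × 6800 = 3.98994×10^5 km³/s².
Semi-major axis of the transfer orbit: a_t = (6800 + 28000)/2 = 17400 km.
Circular speed at r = 28000 km: v_c = √(μ/r) = 3.775 km/s.
Vis-viva on the transfer ellipse at r = 28000 km gives v_t = √[μ(2/r − 1/a_t)] = 2.360 km/s.
Δv₂ = |v_t − v_c| = |2.360 − 3.775| = 1.415 km/s.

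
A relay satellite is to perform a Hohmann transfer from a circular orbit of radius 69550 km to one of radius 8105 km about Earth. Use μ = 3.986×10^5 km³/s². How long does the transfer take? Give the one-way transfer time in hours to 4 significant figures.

t = 10.58 hours

The Hohmann ellipse has a_t = (r₁ + r₂)/2 = 38827.5 km.
Transfer time t = π√(a_t³/μ) = π√((38827.5)³ / 3.986×10^5) = 38071 s.
Converting: 38071 s ÷ 3600 s/hour = 10.58 hours.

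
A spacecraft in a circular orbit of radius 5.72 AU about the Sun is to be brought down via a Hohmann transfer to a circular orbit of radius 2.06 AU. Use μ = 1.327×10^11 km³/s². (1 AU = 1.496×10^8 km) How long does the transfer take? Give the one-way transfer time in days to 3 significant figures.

t = 1400 days

In km: r₁ = 5.72 × 1.496×10^8 = 8.55712×10^8 km; r₂ = 2.06 × 1.496×10^8 = 3.08176×10^8 km.
Transfer-ellipse semi-major axis a_t = (r₁ + r₂)/2 = (8.55712×10^8 + 3.08176×10^8)/2 = 5.81944×10^8 km.
By Kepler's third law the transfer-orbit period is T = 2π√(a_t³/μ), so t = T/2 = 1.211×10^8 s.
Converting: 1.211×10^8 s ÷ 86400 s/day = 1400 days.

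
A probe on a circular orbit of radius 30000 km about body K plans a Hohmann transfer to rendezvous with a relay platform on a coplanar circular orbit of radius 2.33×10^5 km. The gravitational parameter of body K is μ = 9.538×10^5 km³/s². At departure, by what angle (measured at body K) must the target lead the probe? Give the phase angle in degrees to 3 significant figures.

Transfer-ellipse semi-major axis a_t = (r₁ + r₂)/2 = (30000 + 2.330×10^5)/2 = 1.315×10^5 km.
Transfer time t = π√(a_t³/μ) = 1.534×10^5 s.
Target angular speed ω₂ = √(μ/r₂³) = 8.683×10^-6 rad/s.
Angle swept by the target during transfer: ω₂·t = 1.332 rad = 76.32°.
Arrival is 180° from departure on the ellipse, so φ = 180° − 76.32° = 104°.

φ = 104°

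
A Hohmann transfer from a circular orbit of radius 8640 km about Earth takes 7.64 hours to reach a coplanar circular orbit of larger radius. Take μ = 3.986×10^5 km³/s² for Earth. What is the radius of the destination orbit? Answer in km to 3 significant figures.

r₂ = 53900 km

Transfer time t = 7.64 hours = 27504 s, and t = π√(a_t³/μ).
So a_t = (μ t²/π²)^(1/3) = (3.986×10^5 × (27504)² / π²)^(1/3) = 31261 km.
Since a_t = (r₁ + r₂)/2, r₂ = 2a_t − r₁ = 2×31261 − 8640 = 53882 km.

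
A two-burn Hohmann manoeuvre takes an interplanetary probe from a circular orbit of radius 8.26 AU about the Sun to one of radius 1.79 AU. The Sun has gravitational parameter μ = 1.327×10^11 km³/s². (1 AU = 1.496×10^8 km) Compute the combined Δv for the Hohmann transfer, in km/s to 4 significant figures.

In km: r₁ = 8.26 × 1.496×10^8 = 1.235696×10^9 km; r₂ = 1.79 × 1.496×10^8 = 2.67784×10^8 km.
Transfer-ellipse semi-major axis a_t = (r₁ + r₂)/2 = (1.235696×10^9 + 2.67784×10^8)/2 = 7.5174×10^8 km.
At r₁ the circular-orbit speed is v₁ = √(μ/r₁) = 10.363 km/s.
On the transfer ellipse at r₁, v² = μ(2/r − 1/a) gives v_a = √[μ(2/r₁ − 1/a_t)] = 6.1850 km/s.
First burn Δv₁ = |v_a − v₁| = 4.178 km/s.
At r₂, v₂ = √(μ/r₂) = 22.26 km/s.
Transfer-orbit speed at r₂: v_p = √[μ(2/r₂ − 1/a_t)] = 28.54 km/s.
Second burn Δv₂ = |v₂ − v_p| = 6.280 km/s.
Total Δv = Δv₁ + Δv₂ = 10.46 km/s.

Δv = 10.46 km/s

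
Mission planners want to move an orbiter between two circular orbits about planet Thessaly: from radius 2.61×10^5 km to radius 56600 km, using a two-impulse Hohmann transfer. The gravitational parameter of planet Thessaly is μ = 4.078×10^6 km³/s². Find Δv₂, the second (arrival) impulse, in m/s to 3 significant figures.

Δv₂ = 2390 m/s

Transfer-ellipse semi-major axis a_t = (r₁ + r₂)/2 = (2.610×10^5 + 56600)/2 = 1.588×10^5 km.
On the circular orbit at r = 56600 km, v_c = √(μ/r) = 8.4882 km/s.
Vis-viva on the transfer ellipse at r = 56600 km gives v_t = √[μ(2/r − 1/a_t)] = 10.882 km/s.
Δv₂ = |v_t − v_c| = |10.882 − 8.4882| = 2.394 km/s.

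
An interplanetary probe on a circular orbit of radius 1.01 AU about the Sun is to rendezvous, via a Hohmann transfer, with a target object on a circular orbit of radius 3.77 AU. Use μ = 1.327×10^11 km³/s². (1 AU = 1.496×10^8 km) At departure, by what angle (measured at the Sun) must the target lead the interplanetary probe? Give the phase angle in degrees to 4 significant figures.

In km: r₁ = 1.01 × 1.496×10^8 = 1.51096×10^8 km; r₂ = 3.77 × 1.496×10^8 = 5.63992×10^8 km.
Transfer-ellipse semi-major axis a_t = (r₁ + r₂)/2 = (1.51096×10^8 + 5.63992×10^8)/2 = 3.57544×10^8 km.
The half-period of the transfer ellipse is t = π√(a_t³/μ) = 5.83054×10^7 s.
Target angular speed ω₂ = √(μ/r₂³) = 2.71973×10^-8 rad/s.
Angle swept by the target during transfer: ω₂·t = 1.58575 rad = 90.86°.
Arrival is 180° from departure on the ellipse, so φ = 180° − 90.86° = 89.14°.

φ = 89.14°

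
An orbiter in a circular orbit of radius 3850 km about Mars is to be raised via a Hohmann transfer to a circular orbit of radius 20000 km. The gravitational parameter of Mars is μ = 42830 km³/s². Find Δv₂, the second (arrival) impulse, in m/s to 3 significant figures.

The Hohmann ellipse has a_t = (r₁ + r₂)/2 = 11925 km.
Circular speed at r = 20000 km: v_c = √(μ/r) = 1.4634 km/s.
Transfer-orbit speed at the same r (vis-viva, a = a_t): v_t = √[μ(2/r − 1/a_t)] = 0.83150 km/s.
Δv₂ = |v_t − v_c| = |0.83150 − 1.4634| = 0.6319 km/s.

Δv₂ = 632 m/s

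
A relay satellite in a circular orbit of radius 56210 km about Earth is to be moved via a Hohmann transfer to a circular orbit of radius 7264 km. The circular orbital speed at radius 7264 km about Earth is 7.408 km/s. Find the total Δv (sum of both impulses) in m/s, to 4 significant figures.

From the circular-orbit relation v² = μ/r at r = 7264 km: μ = v²r = (7.408)² × 7264 = 3.98637×10^5 km³/s².
Transfer-ellipse semi-major axis a_t = (r₁ + r₂)/2 = (56210 + 7264)/2 = 31737 km.
Circular speed at r₁: v₁ = √(μ/r₁) = √(3.98637×10^5/56210) = 2.663 km/s.
Transfer-orbit speed at r₁ (vis-viva): v_a = √[μ(2/r₁ − 1/a_t)] = 1.274 km/s.
First burn Δv₁ = |v_a − v₁| = 1.389 km/s.
Circular speed at r₂: v₂ = √(μ/r₂) = 7.408 km/s.
Transfer-orbit speed at r₂: v_p = √[μ(2/r₂ − 1/a_t)] = 9.859 km/s.
Second burn Δv₂ = |v₂ − v_p| = 2.451 km/s.
Δv = Δv₁ + Δv₂ = 1.389 + 2.451 = 3.840 km/s.

Δv = 3840 m/s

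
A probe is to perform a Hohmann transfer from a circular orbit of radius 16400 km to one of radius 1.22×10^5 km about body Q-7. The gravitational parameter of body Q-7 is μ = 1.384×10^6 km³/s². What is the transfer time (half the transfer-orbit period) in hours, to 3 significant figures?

Transfer-ellipse semi-major axis a_t = (r₁ + r₂)/2 = (16400 + 1.220×10^5)/2 = 69200 km.
Half the transfer-orbit period gives t = π√(a_t³/μ) = 48610 s.
Converting: 48610 s ÷ 3600 s/hour = 13.5 hours.

t = 13.5 hours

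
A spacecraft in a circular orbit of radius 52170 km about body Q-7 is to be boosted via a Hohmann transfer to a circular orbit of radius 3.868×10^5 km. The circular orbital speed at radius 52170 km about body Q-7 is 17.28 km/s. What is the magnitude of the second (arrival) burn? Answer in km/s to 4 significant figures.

Δv₂ = 3.252 km/s

From the circular-orbit relation v² = μ/r at r = 52170 km: μ = v²r = (17.28)² × 52170 = 1.55779×10^7 km³/s².
The Hohmann ellipse has a_t = (r₁ + r₂)/2 = 2.19485×10^5 km.
Circular speed at r = 3.868×10^5 km: v_c = √(μ/r) = 6.346 km/s.
Transfer-orbit speed at the same r (vis-viva, a = a_t): v_t = √[μ(2/r − 1/a_t)] = 3.094 km/s.
Δv₂ = |v_t − v_c| = |3.094 − 6.346| = 3.252 km/s.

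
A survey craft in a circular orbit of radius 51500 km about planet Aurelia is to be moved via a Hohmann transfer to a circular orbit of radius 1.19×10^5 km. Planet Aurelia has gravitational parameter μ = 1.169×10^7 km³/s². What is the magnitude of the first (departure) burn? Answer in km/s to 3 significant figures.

Semi-major axis of the transfer orbit: a_t = (51500 + 1.190×10^5)/2 = 85250 km.
Circular speed at r = 51500 km: v_c = √(μ/r) = 15.066 km/s.
Transfer-orbit speed at the same r (vis-viva, a = a_t): v_t = √[μ(2/r − 1/a_t)] = 17.800 km/s.
Δv₁ = |v_t − v_c| = |17.800 − 15.066| = 2.734 km/s.

Δv₁ = 2.73 km/s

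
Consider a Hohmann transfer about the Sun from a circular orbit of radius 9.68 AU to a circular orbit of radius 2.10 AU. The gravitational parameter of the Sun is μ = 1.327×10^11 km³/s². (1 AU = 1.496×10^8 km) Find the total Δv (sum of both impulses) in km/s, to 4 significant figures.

In km: r₁ = 9.68 × 1.496×10^8 = 1.448128×10^9 km; r₂ = 2.10 × 1.496×10^8 = 3.1416×10^8 km.
The Hohmann ellipse has a_t = (r₁ + r₂)/2 = 8.81144×10^8 km.
At r₁ the circular-orbit speed is v₁ = √(μ/r₁) = 9.573 km/s.
On the transfer ellipse at r₁, vis-viva equation gives v_a = √[μ(2/r₁ − 1/a_t)] = 5.716 km/s.
First burn Δv₁ = |v_a − v₁| = 3.857 km/s.
At r₂, v₂ = √(μ/r₂) = 20.5523 km/s.
Transfer-orbit speed at r₂: v_p = √[μ(2/r₂ − 1/a_t)] = 26.3475 km/s.
Second burn Δv₂ = |v₂ − v_p| = 5.795 km/s.
Δv = Δv₁ + Δv₂ = 3.857 + 5.795 = 9.652 km/s.

Δv = 9.652 km/s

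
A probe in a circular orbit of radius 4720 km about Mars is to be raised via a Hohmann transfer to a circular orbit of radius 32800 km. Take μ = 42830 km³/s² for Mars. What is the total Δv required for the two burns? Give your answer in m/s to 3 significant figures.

Δv = 1540 m/s

Semi-major axis of the transfer orbit: a_t = (4720 + 32800)/2 = 18760 km.
Circular speed at r₁: v₁ = √(μ/r₁) = √(42830/4720) = 3.0123 km/s.
On the transfer ellipse at r₁, v² = μ(2/r − 1/a) gives v_p = √[μ(2/r₁ − 1/a_t)] = 3.9831 km/s.
First burn Δv₁ = |v_p − v₁| = 0.9708 km/s.
Circular speed at r₂: v₂ = √(μ/r₂) = 1.1427 km/s.
Transfer-orbit speed at r₂: v_a = √[μ(2/r₂ − 1/a_t)] = 0.57318 km/s.
Second burn Δv₂ = |v₂ − v_a| = 0.5695 km/s.
Total Δv = Δv₁ + Δv₂ = 1.540 km/s.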